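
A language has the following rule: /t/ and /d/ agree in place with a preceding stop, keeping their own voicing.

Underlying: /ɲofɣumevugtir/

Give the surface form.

[ɲofɣumevugkir]

/t/ after /g/ (velar) → [k]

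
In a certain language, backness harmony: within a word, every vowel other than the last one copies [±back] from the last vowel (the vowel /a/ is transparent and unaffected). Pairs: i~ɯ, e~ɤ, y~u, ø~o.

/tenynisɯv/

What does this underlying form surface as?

[tɤnunɯsɯv]

/e/ harmonizes with /ɯ/ ([+back]) → [ɤ]
/y/ harmonizes with /ɯ/ ([+back]) → [u]
/i/ harmonizes with /ɯ/ ([+back]) → [ɯ]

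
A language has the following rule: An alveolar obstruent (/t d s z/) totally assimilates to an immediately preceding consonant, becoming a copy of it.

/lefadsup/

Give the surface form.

[lefaddup]

/s/ after /d/ → [d] (total assimilation)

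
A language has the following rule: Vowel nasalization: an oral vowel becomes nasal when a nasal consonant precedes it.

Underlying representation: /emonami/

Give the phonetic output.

/o/ after nasal /m/ → [õ]
/a/ after nasal /n/ → [ã]
/i/ after nasal /m/ → [ĩ]

[emõnãmĩ]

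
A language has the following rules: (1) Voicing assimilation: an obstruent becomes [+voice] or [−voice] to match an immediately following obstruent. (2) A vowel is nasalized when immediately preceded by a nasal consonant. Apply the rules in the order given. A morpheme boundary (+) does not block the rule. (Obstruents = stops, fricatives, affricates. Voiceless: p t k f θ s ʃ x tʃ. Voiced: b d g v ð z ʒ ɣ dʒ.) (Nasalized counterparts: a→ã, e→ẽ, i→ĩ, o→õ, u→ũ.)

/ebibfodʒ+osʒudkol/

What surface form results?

[ebipfodʒ+ozʒutkol]

Rule 1: /b/ before /f/ (voiceless) → [p]
Rule 1: /s/ before /ʒ/ (voiced) → [z]
Rule 1: /d/ before /k/ (voiceless) → [t]
After rule 1: ebipfodʒ+ozʒutkol
Rule 2: no segment meets the rule's conditions; no change.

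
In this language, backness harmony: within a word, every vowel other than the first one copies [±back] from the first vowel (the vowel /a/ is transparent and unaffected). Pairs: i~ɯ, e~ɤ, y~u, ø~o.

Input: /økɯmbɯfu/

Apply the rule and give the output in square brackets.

[økimbify]

/ɯ/ harmonizes with /ø/ ([-back]) → [i]
/ɯ/ harmonizes with /ø/ ([-back]) → [i]
/u/ harmonizes with /ø/ ([-back]) → [y]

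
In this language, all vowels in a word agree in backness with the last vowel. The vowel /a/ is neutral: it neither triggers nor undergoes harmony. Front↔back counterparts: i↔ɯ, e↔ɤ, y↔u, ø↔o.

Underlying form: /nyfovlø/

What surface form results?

[nyføvlø]

/o/ harmonizes with /ø/ ([-back]) → [ø]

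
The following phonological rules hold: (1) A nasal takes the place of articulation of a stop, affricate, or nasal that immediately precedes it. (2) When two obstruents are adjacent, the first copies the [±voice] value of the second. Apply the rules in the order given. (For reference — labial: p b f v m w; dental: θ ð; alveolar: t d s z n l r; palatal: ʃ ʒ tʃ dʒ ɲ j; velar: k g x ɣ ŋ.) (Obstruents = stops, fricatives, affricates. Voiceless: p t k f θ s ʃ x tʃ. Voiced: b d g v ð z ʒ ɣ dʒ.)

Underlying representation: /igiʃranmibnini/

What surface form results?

Rule 1: /m/ after /n/ (alveolar) → [n]
Rule 1: /n/ after /b/ (labial) → [m]
After rule 1: igiʃrannibmini
Rule 2: no segment meets the rule's conditions; no change.

[igiʃrannibmini]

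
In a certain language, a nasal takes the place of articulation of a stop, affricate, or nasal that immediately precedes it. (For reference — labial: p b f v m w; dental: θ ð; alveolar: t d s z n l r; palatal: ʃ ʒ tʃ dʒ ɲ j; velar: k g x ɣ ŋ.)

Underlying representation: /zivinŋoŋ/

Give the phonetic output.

[zivinnoŋ]

/ŋ/ after /n/ (alveolar) → [n]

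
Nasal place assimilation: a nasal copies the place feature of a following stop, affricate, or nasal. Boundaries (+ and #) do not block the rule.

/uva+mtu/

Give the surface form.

[uva+ntu]

/m/ before /t/ (alveolar) → [n]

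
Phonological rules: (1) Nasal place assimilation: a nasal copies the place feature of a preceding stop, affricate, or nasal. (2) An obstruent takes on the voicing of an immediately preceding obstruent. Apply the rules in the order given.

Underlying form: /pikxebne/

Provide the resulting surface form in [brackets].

[pikxebme]

Rule 1: /n/ after /b/ (labial) → [m]
After rule 1: pikxebme
Rule 2: no segment meets the rule's conditions; no change.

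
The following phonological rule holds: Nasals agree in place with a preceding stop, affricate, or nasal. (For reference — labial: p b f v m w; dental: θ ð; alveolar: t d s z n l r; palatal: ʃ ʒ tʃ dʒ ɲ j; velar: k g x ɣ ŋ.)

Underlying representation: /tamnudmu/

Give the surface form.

[tammudnu]

/n/ after /m/ (labial) → [m]
/m/ after /d/ (alveolar) → [n]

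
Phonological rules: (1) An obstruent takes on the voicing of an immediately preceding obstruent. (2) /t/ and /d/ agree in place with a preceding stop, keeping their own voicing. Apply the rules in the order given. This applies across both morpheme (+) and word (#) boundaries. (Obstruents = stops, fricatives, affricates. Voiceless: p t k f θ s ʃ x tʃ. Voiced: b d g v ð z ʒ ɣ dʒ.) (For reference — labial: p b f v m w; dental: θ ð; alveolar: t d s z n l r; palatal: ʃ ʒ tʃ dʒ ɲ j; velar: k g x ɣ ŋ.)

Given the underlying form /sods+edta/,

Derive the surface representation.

Rule 1: /s/ after /d/ (voiced) → [z]
Rule 1: /t/ after /d/ (voiced) → [d]
After rule 1: sodz+edda
Rule 2: no segment meets the rule's conditions; no change.

[sodz+edda]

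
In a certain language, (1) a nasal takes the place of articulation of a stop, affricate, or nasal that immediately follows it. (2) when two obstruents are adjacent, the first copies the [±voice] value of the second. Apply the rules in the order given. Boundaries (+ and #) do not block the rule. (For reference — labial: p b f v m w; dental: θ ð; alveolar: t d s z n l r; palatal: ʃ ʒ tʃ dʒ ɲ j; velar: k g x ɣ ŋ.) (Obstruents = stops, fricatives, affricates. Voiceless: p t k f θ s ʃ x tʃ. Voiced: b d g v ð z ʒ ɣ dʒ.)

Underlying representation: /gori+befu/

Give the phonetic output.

[gori+befu]

Rule 1: no segment meets the rule's conditions; no change.
After rule 1: gori+befu
Rule 2: no segment meets the rule's conditions; no change.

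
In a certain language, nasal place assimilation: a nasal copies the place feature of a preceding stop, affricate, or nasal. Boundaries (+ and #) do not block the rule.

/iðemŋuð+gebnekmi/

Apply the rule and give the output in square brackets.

[iðemmuð+gebmekŋi]

/ŋ/ after /m/ (labial) → [m]
/n/ after /b/ (labial) → [m]
/m/ after /k/ (velar) → [ŋ]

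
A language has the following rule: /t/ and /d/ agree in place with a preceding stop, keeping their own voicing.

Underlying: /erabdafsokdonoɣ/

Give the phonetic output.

[erabbafsokgonoɣ]

/d/ after /b/ (labial) → [b]
/d/ after /k/ (velar) → [g]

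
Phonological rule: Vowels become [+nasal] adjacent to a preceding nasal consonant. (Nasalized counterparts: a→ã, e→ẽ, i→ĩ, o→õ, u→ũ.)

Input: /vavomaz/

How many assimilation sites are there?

1

/a/ after nasal /m/ → [ã]
1 segment changes.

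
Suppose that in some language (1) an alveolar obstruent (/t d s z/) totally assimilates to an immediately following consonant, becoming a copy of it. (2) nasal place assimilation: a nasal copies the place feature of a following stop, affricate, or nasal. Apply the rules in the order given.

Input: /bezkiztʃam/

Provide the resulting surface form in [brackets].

Rule 1: /z/ before /k/ → [k] (total assimilation)
Rule 1: /z/ before /tʃ/ → [tʃ] (total assimilation)
After rule 1: bekkitʃtʃam
Rule 2: no segment meets the rule's conditions; no change.

[bekkitʃtʃam]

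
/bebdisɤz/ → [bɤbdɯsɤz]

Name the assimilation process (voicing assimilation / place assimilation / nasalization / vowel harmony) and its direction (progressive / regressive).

/e/→[ɤ] /i/→[ɯ].
Vowels agree with the last vowel, so the harmony is regressive.

vowel harmony, regressive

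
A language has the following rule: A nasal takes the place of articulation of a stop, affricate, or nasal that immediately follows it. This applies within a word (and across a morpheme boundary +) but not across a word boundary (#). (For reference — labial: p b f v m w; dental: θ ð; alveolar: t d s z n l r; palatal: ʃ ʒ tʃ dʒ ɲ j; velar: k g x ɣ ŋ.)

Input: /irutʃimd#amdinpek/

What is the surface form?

[irutʃind#andimpek]

/m/ before /d/ (alveolar) → [n]
/m/ before /d/ (alveolar) → [n]
/n/ before /p/ (labial) → [m]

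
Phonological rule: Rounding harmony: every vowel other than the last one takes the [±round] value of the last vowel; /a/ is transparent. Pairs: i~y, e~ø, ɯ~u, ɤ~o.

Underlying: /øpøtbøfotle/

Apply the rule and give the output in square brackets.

[epetbefɤtle]

/ø/ harmonizes with /e/ ([-round]) → [e]
/ø/ harmonizes with /e/ ([-round]) → [e]
/ø/ harmonizes with /e/ ([-round]) → [e]
/o/ harmonizes with /e/ ([-round]) → [ɤ]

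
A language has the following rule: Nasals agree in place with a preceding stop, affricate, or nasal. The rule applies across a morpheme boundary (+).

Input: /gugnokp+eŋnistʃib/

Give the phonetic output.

/n/ after /g/ (velar) → [ŋ]
/n/ after /ŋ/ (velar) → [ŋ]

[gugŋokp+eŋŋistʃib]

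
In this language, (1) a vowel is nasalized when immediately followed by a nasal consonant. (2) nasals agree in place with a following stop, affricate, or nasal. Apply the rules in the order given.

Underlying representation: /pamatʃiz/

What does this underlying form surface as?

Rule 1: /a/ before nasal /m/ → [ã]
After rule 1: pãmatʃiz
Rule 2: no segment meets the rule's conditions; no change.

[pãmatʃiz]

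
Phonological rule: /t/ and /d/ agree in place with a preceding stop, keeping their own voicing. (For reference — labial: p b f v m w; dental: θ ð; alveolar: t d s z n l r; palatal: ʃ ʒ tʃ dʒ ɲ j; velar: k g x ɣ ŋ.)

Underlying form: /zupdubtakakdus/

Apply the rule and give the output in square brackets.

/d/ after /p/ (labial) → [b]
/t/ after /b/ (labial) → [p]
/d/ after /k/ (velar) → [g]

[zupbubpakakgus]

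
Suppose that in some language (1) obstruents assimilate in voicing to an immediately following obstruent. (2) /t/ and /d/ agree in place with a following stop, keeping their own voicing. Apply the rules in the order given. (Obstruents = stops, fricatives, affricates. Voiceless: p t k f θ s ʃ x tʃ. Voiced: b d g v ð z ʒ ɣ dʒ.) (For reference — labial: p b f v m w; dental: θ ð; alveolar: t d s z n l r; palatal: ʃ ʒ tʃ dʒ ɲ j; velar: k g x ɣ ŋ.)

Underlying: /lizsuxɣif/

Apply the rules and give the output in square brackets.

[lissuɣɣif]

Rule 1: /z/ before /s/ (voiceless) → [s]
Rule 1: /x/ before /ɣ/ (voiced) → [ɣ]
After rule 1: lissuɣɣif
Rule 2: no segment meets the rule's conditions; no change.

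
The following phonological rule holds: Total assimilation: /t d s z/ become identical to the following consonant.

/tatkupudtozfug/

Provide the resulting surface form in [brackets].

[takkuputtoffug]

/t/ before /k/ → [k] (total assimilation)
/d/ before /t/ → [t] (total assimilation)
/z/ before /f/ → [f] (total assimilation)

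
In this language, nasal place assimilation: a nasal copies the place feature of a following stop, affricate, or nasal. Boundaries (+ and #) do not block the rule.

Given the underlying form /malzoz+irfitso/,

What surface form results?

no segment meets the rule's conditions; no change.

[malzoz+irfitso]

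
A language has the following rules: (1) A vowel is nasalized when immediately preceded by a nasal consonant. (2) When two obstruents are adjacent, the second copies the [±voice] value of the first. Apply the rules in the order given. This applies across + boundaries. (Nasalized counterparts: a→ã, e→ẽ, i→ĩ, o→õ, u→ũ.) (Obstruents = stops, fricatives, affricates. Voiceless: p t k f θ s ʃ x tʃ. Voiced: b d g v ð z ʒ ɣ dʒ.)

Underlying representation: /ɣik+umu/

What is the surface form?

Rule 1: /u/ after nasal /m/ → [ũ]
After rule 1: ɣik+umũ
Rule 2: no segment meets the rule's conditions; no change.

[ɣik+umũ]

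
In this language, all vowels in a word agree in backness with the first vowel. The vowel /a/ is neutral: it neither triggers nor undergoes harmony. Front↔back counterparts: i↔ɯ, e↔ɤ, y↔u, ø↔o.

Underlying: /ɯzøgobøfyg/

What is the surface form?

[ɯzogobofug]

/ø/ harmonizes with /ɯ/ ([+back]) → [o]
/ø/ harmonizes with /ɯ/ ([+back]) → [o]
/y/ harmonizes with /ɯ/ ([+back]) → [u]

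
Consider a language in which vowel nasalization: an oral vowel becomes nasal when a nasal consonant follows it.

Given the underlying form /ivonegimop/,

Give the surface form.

[ivõnegĩmop]

/o/ before nasal /n/ → [õ]
/i/ before nasal /m/ → [ĩ]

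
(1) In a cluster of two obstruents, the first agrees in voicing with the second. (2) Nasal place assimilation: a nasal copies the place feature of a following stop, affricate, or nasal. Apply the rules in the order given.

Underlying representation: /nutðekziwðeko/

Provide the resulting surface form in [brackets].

[nudðegziwðeko]

Rule 1: /t/ before /ð/ (voiced) → [d]
Rule 1: /k/ before /z/ (voiced) → [g]
After rule 1: nudðegziwðeko
Rule 2: no segment meets the rule's conditions; no change.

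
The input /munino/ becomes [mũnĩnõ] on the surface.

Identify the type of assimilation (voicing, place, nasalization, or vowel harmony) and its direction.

nasalization, progressive

/u/→[ũ] /i/→[ĩ] /o/→[õ].
Each target copies a feature from the preceding segment, so the direction is progressive.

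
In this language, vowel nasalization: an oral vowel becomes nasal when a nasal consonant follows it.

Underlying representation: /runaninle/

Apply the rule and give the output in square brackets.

[rũnãnĩnle]

/u/ before nasal /n/ → [ũ]
/a/ before nasal /n/ → [ã]
/i/ before nasal /n/ → [ĩ]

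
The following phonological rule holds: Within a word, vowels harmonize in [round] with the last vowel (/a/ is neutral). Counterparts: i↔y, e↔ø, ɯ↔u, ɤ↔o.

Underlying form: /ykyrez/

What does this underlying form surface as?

/y/ harmonizes with /e/ ([-round]) → [i]
/y/ harmonizes with /e/ ([-round]) → [i]

[ikirez]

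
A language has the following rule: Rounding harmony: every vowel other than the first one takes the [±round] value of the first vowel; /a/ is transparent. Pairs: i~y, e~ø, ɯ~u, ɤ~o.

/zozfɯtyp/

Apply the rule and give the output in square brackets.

/ɯ/ harmonizes with /o/ ([+round]) → [u]

[zozfutyp]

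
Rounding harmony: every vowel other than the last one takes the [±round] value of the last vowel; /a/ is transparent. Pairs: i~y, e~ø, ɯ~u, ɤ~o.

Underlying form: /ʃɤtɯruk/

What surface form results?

/ɤ/ harmonizes with /u/ ([+round]) → [o]
/ɯ/ harmonizes with /u/ ([+round]) → [u]

[ʃoturuk]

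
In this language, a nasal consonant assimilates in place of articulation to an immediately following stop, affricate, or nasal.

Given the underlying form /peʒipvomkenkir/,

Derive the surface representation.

/m/ before /k/ (velar) → [ŋ]
/n/ before /k/ (velar) → [ŋ]

[peʒipvoŋkeŋkir]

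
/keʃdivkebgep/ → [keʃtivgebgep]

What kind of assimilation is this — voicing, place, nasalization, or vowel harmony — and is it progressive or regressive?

/d/→[t] /k/→[g].
Each target copies a feature from the preceding segment, so the direction is progressive.

voicing assimilation, progressive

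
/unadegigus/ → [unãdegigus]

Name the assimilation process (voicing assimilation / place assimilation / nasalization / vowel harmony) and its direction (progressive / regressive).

nasalization, progressive

/a/→[ã].
Each target copies a feature from the preceding segment, so the direction is progressive.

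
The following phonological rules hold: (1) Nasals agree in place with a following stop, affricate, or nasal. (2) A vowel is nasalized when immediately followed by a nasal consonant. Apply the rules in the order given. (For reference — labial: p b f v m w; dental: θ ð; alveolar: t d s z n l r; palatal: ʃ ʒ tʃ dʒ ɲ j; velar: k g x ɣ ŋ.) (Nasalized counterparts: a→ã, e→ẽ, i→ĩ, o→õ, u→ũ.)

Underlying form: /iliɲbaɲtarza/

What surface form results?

[ilĩmbãntarza]

Rule 1: /ɲ/ before /b/ (labial) → [m]
Rule 1: /ɲ/ before /t/ (alveolar) → [n]
After rule 1: ilimbantarza
Rule 2: /i/ before nasal /m/ → [ĩ]
Rule 2: /a/ before nasal /n/ → [ã]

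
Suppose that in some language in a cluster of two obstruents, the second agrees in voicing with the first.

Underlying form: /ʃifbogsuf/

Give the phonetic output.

[ʃifpogzuf]

/b/ after /f/ (voiceless) → [p]
/s/ after /g/ (voiced) → [z]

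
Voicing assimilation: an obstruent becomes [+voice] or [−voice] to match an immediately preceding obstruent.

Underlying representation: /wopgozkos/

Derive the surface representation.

/g/ after /p/ (voiceless) → [k]
/k/ after /z/ (voiced) → [g]

[wopkozgos]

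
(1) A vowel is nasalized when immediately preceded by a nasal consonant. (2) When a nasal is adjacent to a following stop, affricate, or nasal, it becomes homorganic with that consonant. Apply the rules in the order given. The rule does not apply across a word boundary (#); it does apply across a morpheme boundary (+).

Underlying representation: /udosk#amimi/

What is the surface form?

[udosk#amĩmĩ]

Rule 1: /i/ after nasal /m/ → [ĩ]
Rule 1: /i/ after nasal /m/ → [ĩ]
After rule 1: udosk#amĩmĩ
Rule 2: no segment meets the rule's conditions; no change.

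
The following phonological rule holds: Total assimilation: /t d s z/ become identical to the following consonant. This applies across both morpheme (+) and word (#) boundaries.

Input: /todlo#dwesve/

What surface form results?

[tollo#wwevve]

/d/ before /l/ → [l] (total assimilation)
/d/ before /w/ → [w] (total assimilation)
/s/ before /v/ → [v] (total assimilation)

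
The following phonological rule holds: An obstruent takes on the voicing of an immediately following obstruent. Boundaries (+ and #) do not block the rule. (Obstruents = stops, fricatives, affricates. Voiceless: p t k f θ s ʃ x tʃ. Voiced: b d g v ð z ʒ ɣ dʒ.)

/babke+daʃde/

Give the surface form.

[bapke+daʒde]

/b/ before /k/ (voiceless) → [p]
/ʃ/ before /d/ (voiced) → [ʒ]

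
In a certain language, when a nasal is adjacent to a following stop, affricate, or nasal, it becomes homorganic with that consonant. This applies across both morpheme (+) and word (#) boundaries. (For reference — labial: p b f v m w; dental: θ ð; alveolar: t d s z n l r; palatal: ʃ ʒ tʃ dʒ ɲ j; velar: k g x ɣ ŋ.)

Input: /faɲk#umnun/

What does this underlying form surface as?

[faŋk#unnun]

/ɲ/ before /k/ (velar) → [ŋ]
/m/ before /n/ (alveolar) → [n]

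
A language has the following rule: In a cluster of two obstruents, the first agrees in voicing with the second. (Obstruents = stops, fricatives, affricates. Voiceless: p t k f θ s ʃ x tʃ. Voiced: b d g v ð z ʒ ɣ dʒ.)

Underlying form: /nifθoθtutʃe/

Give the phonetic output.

[nifθoθtutʃe]

no segment meets the rule's conditions; no change.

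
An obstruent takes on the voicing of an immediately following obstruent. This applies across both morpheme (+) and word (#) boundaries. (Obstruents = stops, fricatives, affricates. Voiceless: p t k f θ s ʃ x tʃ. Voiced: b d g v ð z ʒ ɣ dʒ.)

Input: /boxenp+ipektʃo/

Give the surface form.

no segment meets the rule's conditions; no change.

[boxenp+ipektʃo]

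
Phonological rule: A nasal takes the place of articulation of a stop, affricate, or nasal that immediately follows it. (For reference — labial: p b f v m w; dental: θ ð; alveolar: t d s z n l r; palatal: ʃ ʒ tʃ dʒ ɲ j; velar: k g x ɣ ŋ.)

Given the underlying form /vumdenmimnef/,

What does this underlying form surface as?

/m/ before /d/ (alveolar) → [n]
/n/ before /m/ (labial) → [m]
/m/ before /n/ (alveolar) → [n]

[vundemminnef]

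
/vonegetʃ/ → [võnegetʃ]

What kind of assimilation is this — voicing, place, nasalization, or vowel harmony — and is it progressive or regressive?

/o/→[õ].
Each target copies a feature from the following segment, so the direction is regressive.

nasalization, regressive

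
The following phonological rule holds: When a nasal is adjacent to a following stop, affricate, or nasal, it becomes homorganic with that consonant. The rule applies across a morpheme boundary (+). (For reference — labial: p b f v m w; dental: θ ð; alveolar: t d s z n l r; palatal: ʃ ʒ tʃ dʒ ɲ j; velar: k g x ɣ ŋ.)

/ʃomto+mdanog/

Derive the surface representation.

[ʃonto+ndanog]

/m/ before /t/ (alveolar) → [n]
/m/ before /d/ (alveolar) → [n]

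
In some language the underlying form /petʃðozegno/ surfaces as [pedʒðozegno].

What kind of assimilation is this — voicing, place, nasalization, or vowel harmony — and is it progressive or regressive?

/tʃ/→[dʒ].
Each target copies a feature from the following segment, so the direction is regressive.

voicing assimilation, regressive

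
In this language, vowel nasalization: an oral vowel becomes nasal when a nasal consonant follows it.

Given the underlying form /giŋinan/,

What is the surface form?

/i/ before nasal /ŋ/ → [ĩ]
/i/ before nasal /n/ → [ĩ]
/a/ before nasal /n/ → [ã]

[gĩŋĩnãn]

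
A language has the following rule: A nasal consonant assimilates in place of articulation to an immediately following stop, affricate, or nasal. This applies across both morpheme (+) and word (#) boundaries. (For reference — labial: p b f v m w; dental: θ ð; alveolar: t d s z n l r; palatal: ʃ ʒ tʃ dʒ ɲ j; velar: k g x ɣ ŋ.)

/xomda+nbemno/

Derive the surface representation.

/m/ before /d/ (alveolar) → [n]
/n/ before /b/ (labial) → [m]
/m/ before /n/ (alveolar) → [n]

[xonda+mbenno]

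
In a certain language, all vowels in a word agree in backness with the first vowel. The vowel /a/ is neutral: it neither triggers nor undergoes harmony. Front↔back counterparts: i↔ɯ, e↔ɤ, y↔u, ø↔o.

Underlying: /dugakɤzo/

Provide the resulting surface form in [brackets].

[dugakɤzo]

no segment meets the rule's conditions; no change.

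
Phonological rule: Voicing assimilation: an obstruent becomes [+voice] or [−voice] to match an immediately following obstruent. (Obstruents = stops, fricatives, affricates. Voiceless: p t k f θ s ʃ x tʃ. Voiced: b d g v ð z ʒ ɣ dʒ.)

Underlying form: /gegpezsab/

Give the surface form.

/g/ before /p/ (voiceless) → [k]
/z/ before /s/ (voiceless) → [s]

[gekpessab]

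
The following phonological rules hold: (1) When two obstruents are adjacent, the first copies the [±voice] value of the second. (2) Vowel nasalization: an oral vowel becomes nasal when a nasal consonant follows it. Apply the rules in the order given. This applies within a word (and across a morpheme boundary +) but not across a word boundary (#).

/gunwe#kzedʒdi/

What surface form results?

Rule 1: /k/ before /z/ (voiced) → [g]
After rule 1: gunwe#gzedʒdi
Rule 2: /u/ before nasal /n/ → [ũ]

[gũnwe#gzedʒdi]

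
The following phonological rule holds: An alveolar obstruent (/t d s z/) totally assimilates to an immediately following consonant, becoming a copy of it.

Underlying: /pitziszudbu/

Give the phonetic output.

[pizzizzubbu]

/t/ before /z/ → [z] (total assimilation)
/s/ before /z/ → [z] (total assimilation)
/d/ before /b/ → [b] (total assimilation)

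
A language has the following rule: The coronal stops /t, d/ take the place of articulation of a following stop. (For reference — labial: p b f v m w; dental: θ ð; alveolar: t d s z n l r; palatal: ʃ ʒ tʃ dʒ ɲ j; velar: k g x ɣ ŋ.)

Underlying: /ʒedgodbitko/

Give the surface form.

/d/ before /g/ (velar) → [g]
/d/ before /b/ (labial) → [b]
/t/ before /k/ (velar) → [k]

[ʒeggobbikko]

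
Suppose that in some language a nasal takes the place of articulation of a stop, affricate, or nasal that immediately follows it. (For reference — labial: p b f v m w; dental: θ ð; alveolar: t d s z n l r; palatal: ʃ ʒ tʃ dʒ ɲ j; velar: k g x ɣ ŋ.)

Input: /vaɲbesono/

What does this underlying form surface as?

[vambesono]

/ɲ/ before /b/ (labial) → [m]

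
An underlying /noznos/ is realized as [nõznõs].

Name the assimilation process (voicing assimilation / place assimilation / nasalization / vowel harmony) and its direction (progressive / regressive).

/o/→[õ] /o/→[õ].
Each target copies a feature from the preceding segment, so the direction is progressive.

nasalization, progressive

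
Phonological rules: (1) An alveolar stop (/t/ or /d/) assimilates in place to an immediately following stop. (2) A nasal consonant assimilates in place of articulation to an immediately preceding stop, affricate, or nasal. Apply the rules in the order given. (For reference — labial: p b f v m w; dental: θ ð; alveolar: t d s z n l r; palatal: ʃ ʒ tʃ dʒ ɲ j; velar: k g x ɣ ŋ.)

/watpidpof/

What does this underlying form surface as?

[wappibpof]

Rule 1: /t/ before /p/ (labial) → [p]
Rule 1: /d/ before /p/ (labial) → [b]
After rule 1: wappibpof
Rule 2: no segment meets the rule's conditions; no change.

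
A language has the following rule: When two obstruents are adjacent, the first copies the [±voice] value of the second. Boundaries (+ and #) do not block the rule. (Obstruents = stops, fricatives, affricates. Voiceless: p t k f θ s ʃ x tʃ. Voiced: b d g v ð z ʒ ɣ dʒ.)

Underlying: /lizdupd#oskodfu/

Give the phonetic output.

[lizdubd#oskotfu]

/p/ before /d/ (voiced) → [b]
/d/ before /f/ (voiceless) → [t]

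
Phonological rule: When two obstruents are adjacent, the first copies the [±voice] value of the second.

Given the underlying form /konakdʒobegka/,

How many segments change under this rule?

/k/ before /dʒ/ (voiced) → [g]
/g/ before /k/ (voiceless) → [k]
2 segments change.

2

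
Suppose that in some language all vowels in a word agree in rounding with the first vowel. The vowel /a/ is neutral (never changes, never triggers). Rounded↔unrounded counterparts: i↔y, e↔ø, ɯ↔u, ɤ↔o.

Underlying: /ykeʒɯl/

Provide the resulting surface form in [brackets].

/e/ harmonizes with /y/ ([+round]) → [ø]
/ɯ/ harmonizes with /y/ ([+round]) → [u]

[ykøʒul]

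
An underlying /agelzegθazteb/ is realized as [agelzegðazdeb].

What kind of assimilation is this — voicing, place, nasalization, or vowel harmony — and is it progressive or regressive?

/θ/→[ð] /t/→[d].
Each target copies a feature from the preceding segment, so the direction is progressive.

voicing assimilation, progressive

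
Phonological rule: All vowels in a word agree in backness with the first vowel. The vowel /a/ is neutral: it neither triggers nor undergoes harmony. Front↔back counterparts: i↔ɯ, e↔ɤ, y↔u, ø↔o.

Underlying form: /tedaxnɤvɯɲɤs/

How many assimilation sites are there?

/ɤ/ harmonizes with /e/ ([-back]) → [e]
/ɯ/ harmonizes with /e/ ([-back]) → [i]
/ɤ/ harmonizes with /e/ ([-back]) → [e]
3 segments change.

3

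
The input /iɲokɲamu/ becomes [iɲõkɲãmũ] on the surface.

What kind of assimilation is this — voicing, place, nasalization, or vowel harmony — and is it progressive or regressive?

/o/→[õ] /a/→[ã] /u/→[ũ].
Each target copies a feature from the preceding segment, so the direction is progressive.

nasalization, progressive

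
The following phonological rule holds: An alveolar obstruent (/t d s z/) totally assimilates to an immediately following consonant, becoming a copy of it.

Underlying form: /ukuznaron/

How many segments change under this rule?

/z/ before /n/ → [n] (total assimilation)
1 segment changes.

1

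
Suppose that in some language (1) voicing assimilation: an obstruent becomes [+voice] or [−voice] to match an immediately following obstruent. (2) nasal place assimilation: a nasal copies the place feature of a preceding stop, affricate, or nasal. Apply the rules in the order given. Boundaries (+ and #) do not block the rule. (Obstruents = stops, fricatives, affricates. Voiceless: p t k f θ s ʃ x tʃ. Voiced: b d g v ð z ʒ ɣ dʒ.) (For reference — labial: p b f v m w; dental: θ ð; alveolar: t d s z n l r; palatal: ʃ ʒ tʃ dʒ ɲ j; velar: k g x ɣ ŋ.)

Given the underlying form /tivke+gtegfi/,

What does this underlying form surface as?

Rule 1: /v/ before /k/ (voiceless) → [f]
Rule 1: /g/ before /t/ (voiceless) → [k]
Rule 1: /g/ before /f/ (voiceless) → [k]
After rule 1: tifke+ktekfi
Rule 2: no segment meets the rule's conditions; no change.

[tifke+ktekfi]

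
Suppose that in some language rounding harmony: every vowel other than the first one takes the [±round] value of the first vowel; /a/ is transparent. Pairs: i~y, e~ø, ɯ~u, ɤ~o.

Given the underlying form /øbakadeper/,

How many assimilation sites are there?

2

/e/ harmonizes with /ø/ ([+round]) → [ø]
/e/ harmonizes with /ø/ ([+round]) → [ø]
2 segments change.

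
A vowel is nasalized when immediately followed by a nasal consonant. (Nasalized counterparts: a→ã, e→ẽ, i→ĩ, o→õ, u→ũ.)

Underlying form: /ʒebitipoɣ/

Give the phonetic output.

no segment meets the rule's conditions; no change.

[ʒebitipoɣ]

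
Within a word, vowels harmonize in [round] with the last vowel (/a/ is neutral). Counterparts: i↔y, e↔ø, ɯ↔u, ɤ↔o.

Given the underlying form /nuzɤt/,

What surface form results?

[nɯzɤt]

/u/ harmonizes with /ɤ/ ([-round]) → [ɯ]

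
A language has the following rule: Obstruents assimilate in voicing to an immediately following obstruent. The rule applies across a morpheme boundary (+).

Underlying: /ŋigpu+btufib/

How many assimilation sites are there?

/g/ before /p/ (voiceless) → [k]
/b/ before /t/ (voiceless) → [p]
2 segments change.

2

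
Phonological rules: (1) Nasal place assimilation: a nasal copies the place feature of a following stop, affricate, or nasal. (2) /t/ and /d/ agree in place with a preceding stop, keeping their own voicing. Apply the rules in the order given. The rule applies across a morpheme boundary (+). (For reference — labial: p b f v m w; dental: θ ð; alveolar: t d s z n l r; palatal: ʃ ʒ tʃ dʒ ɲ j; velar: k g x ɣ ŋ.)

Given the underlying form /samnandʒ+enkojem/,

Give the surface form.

[sannaɲdʒ+eŋkojem]

Rule 1: /m/ before /n/ (alveolar) → [n]
Rule 1: /n/ before /dʒ/ (palatal) → [ɲ]
Rule 1: /n/ before /k/ (velar) → [ŋ]
After rule 1: sannaɲdʒ+eŋkojem
Rule 2: no segment meets the rule's conditions; no change.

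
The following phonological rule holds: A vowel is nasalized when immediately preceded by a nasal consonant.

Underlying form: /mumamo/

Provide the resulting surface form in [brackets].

/u/ after nasal /m/ → [ũ]
/a/ after nasal /m/ → [ã]
/o/ after nasal /m/ → [õ]

[mũmãmõ]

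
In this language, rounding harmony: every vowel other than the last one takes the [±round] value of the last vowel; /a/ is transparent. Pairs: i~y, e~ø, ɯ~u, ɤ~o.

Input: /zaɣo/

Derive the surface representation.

[zaɣo]

no segment meets the rule's conditions; no change.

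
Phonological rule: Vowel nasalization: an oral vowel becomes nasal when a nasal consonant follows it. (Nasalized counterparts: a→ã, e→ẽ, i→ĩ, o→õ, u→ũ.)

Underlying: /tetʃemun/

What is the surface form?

/e/ before nasal /m/ → [ẽ]
/u/ before nasal /n/ → [ũ]

[tetʃẽmũn]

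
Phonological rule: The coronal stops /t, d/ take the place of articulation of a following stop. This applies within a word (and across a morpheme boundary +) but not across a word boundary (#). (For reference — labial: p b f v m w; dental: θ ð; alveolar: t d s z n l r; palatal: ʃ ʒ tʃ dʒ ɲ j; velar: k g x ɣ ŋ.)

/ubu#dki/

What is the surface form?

/d/ before /k/ (velar) → [g]

[ubu#gki]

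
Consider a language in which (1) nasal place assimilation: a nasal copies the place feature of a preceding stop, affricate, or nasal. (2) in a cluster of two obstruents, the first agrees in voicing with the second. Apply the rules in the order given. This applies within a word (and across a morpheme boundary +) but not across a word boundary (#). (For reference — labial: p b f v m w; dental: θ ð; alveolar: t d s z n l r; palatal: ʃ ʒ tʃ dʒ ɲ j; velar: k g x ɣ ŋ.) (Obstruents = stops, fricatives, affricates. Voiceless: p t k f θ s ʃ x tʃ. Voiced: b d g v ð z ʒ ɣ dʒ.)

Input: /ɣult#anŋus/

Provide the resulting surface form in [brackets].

[ɣult#annus]

Rule 1: /ŋ/ after /n/ (alveolar) → [n]
After rule 1: ɣult#annus
Rule 2: no segment meets the rule's conditions; no change.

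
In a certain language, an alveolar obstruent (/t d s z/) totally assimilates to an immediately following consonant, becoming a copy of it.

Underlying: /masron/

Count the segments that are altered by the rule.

1

/s/ before /r/ → [r] (total assimilation)
1 segment changes.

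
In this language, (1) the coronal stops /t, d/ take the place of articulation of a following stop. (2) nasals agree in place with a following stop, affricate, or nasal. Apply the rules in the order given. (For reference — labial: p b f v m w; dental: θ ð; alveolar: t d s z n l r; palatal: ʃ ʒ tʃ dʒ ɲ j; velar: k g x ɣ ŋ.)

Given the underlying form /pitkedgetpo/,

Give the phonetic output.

Rule 1: /t/ before /k/ (velar) → [k]
Rule 1: /d/ before /g/ (velar) → [g]
Rule 1: /t/ before /p/ (labial) → [p]
After rule 1: pikkeggeppo
Rule 2: no segment meets the rule's conditions; no change.

[pikkeggeppo]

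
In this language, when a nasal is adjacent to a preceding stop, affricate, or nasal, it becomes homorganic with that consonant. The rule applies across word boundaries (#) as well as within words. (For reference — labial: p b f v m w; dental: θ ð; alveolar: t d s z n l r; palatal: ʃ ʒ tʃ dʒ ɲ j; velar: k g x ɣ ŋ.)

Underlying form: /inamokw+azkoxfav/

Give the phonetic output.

[inamokw+azkoxfav]

no segment meets the rule's conditions; no change.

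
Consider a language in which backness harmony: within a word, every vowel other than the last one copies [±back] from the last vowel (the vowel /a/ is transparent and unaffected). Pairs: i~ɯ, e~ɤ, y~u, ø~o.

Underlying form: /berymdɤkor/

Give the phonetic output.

/e/ harmonizes with /o/ ([+back]) → [ɤ]
/y/ harmonizes with /o/ ([+back]) → [u]

[bɤrumdɤkor]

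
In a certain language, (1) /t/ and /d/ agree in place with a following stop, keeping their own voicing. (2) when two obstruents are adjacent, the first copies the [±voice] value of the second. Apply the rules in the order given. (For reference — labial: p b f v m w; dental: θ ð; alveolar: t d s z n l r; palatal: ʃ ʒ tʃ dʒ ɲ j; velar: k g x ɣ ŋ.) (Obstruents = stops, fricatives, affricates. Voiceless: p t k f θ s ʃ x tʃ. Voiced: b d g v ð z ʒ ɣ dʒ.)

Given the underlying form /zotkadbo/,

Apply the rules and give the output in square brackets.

Rule 1: /t/ before /k/ (velar) → [k]
Rule 1: /d/ before /b/ (labial) → [b]
After rule 1: zokkabbo
Rule 2: no segment meets the rule's conditions; no change.

[zokkabbo]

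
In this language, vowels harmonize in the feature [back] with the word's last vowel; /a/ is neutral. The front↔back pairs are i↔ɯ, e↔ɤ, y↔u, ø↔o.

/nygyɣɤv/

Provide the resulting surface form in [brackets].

/y/ harmonizes with /ɤ/ ([+back]) → [u]
/y/ harmonizes with /ɤ/ ([+back]) → [u]

[nuguɣɤv]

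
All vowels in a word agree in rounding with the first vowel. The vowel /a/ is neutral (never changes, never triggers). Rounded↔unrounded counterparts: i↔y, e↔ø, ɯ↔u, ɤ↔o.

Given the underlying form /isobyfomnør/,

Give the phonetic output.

/o/ harmonizes with /i/ ([-round]) → [ɤ]
/y/ harmonizes with /i/ ([-round]) → [i]
/o/ harmonizes with /i/ ([-round]) → [ɤ]
/ø/ harmonizes with /i/ ([-round]) → [e]

[isɤbifɤmner]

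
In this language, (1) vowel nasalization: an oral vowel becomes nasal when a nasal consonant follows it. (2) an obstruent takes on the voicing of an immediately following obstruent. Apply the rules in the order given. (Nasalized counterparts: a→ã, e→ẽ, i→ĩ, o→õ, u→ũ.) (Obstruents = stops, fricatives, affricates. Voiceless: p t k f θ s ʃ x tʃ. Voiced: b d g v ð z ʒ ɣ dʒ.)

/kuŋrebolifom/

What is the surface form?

[kũŋrebolifõm]

Rule 1: /u/ before nasal /ŋ/ → [ũ]
Rule 1: /o/ before nasal /m/ → [õ]
After rule 1: kũŋrebolifõm
Rule 2: no segment meets the rule's conditions; no change.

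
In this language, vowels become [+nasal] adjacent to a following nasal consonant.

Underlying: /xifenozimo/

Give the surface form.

/e/ before nasal /n/ → [ẽ]
/i/ before nasal /m/ → [ĩ]

[xifẽnozĩmo]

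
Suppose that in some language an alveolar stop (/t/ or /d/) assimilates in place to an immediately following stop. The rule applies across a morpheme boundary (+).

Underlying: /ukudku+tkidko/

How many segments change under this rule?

3

/d/ before /k/ (velar) → [g]
/t/ before /k/ (velar) → [k]
/d/ before /k/ (velar) → [g]
3 segments change.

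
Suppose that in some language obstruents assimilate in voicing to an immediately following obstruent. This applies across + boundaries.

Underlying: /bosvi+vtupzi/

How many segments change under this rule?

/s/ before /v/ (voiced) → [z]
/v/ before /t/ (voiceless) → [f]
/p/ before /z/ (voiced) → [b]
3 segments change.

3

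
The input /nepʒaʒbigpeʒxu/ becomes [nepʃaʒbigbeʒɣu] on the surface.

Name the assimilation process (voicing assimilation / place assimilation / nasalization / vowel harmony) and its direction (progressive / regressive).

voicing assimilation, progressive

/ʒ/→[ʃ] /p/→[b] /x/→[ɣ].
Each target copies a feature from the preceding segment, so the direction is progressive.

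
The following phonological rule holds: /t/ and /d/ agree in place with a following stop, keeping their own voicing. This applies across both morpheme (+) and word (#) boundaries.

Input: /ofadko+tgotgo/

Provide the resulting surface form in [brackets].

[ofagko+kgokgo]

/d/ before /k/ (velar) → [g]
/t/ before /g/ (velar) → [k]
/t/ before /g/ (velar) → [k]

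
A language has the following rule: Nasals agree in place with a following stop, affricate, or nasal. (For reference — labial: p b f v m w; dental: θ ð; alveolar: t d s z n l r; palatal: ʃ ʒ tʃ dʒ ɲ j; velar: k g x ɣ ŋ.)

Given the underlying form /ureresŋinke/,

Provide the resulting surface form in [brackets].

[ureresŋiŋke]

/n/ before /k/ (velar) → [ŋ]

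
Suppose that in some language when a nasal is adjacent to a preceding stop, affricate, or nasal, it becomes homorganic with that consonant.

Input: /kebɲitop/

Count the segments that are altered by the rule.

1

/ɲ/ after /b/ (labial) → [m]
1 segment changes.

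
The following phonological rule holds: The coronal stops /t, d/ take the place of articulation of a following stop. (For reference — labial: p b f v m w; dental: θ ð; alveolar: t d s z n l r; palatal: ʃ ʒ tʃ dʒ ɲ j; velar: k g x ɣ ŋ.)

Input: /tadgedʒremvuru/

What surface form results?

/d/ before /g/ (velar) → [g]

[taggedʒremvuru]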